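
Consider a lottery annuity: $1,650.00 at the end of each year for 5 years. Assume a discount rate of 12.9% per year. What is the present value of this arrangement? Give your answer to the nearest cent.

This is an ordinary annuity: 5 payments of $1,650.00 at the end of each year.
Periodic rate r = 0.129 per year.
PV = PMT × [(1 − (1+r)^−n)/r] = 1,650 × [1 − (1+r)^−5] / r = $5,817.62

$5,817.62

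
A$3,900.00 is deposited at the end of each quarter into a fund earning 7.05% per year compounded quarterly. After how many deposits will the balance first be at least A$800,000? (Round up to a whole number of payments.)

Periodic rate r = 0.0705/4 per quarter; n is counted in quarters.
Ordinary annuity FV: 800,000 = 3,900 × [((1+r)^n − 1)/r].
(1+r)^n = 1 + 800,000 × r / 3,900, so n = ln(1 + 800,000·r/3,900) / ln(1+r) = 87.54.
Round up to a whole number of payments: n = 88.

88 payments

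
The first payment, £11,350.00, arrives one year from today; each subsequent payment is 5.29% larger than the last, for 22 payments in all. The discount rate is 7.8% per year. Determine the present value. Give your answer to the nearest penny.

Periodic rate r = 0.078 per year.
Growing ordinary annuity: PV = PMT₁ × [1 − ((1+g)/(1+r))^n] / (r − g) = 11,350 × [1 − ((1+0.0529)/(1+r))^22] / (r − 0.0529) = £182,897.55.

£182,897.55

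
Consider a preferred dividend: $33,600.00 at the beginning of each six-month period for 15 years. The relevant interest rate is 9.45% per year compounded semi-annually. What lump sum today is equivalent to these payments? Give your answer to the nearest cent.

This is an annuity due: 30 payments of $33,600.00 at the beginning of each six-month period.
Periodic rate r = 0.0945/2 per half-year; n is counted in half-years.
PV = PMT × [(1 − (1+r)^−n)/r] × (1+r) = 33,600 × [1 − (1+r)^−30] / r × (1+r) = $558,297.87

$558,297.87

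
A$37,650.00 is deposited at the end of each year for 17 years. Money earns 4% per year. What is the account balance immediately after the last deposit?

This is an ordinary annuity: 17 deposits of A$37,650.00 at the end of each year.
Periodic rate r = 0.04 per year.
FV = PMT × [((1+r)^n − 1)/r] = 37,650 × [(1+r)^17 − 1] / r = A$892,211.34

A$892,211.34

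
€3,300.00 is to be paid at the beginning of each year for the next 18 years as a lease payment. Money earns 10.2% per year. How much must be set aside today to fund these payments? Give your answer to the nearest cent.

€29,446.73

This is an annuity due: 18 payments of €3,300.00 at the beginning of each year.
Periodic rate r = 0.102 per year.
PV = PMT × [(1 − (1+r)^−n)/r] × (1+r) = 3,300 × [1 − (1+r)^−18] / r × (1+r) = €29,446.73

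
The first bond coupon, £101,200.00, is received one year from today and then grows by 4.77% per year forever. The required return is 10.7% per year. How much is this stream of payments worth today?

Periodic rate r = 0.107 per year.
Growing perpetuity (Gordon): PV = PMT₁ / (r − g) = 101,200 / (r − 0.0477) = £1,706,576.73.

£1,706,576.73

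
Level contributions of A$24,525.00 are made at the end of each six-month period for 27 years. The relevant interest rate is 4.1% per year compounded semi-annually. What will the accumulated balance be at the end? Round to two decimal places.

A$2,382,625.12

This is an ordinary annuity: 54 deposits of A$24,525.00 at the end of each six-month period.
Periodic rate r = 0.041/2 per half-year; n is counted in half-years.
FV = PMT × [((1+r)^n − 1)/r] = 24,525 × [(1+r)^54 − 1] / r = A$2,382,625.12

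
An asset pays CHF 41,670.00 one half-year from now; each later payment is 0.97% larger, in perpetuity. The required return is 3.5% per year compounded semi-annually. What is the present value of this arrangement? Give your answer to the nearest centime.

CHF 5,342,307.69

Periodic rate r = 0.035/2 per half-year.
Growing perpetuity (Gordon): PV = PMT₁ / (r − g) = 41,670 / (r − 0.0097) = CHF 5,342,307.69.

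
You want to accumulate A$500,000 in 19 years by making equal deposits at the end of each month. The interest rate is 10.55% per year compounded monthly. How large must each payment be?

A$691.42

Level ordinary annuity; solve FV = PMT × [((1+r)^n − 1)/r] for PMT.
Periodic rate r = 0.1055/12 per month; n is counted in months.
With n = 228: PMT = 500,000 / ([((1+r)^n − 1)/r]) = A$691.42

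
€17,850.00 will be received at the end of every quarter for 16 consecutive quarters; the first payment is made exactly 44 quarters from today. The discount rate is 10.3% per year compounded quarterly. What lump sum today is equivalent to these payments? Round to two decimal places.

€77,642.26

Ordinary annuity of 16 payments, first payment at period 44.
Periodic rate r = 0.103/4 per quarter; n is counted in quarters.
The ordinary-annuity PV formula values the stream one period before the first payment (period 43); discount that back 43 periods:
PV₀ = 17,850 × [1 − (1+r)^−16] / r × (1+r)^−43 = €77,642.26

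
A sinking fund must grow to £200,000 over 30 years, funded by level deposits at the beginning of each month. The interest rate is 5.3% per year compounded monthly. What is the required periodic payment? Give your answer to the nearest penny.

Level annuity due; solve FV = PMT × [((1+r)^n − 1)/r] × (1+r) for PMT.
Periodic rate r = 0.053/12 per month; n is counted in months.
With n = 360: PMT = 200,000 / ([((1+r)^n − 1)/r] × (1+r)) = £226.28

£226.28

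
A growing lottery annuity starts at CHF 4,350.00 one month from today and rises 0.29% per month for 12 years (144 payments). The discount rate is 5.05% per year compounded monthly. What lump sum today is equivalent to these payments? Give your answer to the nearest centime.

Periodic rate r = 0.0505/12 per month; n is counted in months.
Growing ordinary annuity: PV = PMT₁ × [1 − ((1+g)/(1+r))^n] / (r − g) = 4,350 × [1 − ((1+0.0029)/(1+r))^144] / (r − 0.0029) = CHF 569,092.55.

CHF 569,092.55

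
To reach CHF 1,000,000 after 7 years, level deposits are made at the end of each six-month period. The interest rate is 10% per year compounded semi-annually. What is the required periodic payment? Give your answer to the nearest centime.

Level ordinary annuity; solve FV = PMT × [((1+r)^n − 1)/r] for PMT.
Periodic rate r = 0.1/2 per half-year; n is counted in half-years.
With n = 14: PMT = 1,000,000 / ([((1+r)^n − 1)/r]) = CHF 51,023.97

CHF 51,023.97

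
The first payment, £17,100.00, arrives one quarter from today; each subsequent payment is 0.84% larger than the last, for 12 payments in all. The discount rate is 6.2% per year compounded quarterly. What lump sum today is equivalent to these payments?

Periodic rate r = 0.062/4 per quarter; n is counted in quarters.
Growing ordinary annuity: PV = PMT₁ × [1 − ((1+g)/(1+r))^n] / (r − g) = 17,100 × [1 − ((1+0.0084)/(1+r))^12] / (r − 0.0084) = £194,475.91.

£194,475.91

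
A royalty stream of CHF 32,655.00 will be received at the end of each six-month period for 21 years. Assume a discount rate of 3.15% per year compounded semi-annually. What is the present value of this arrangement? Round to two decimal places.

This is an ordinary annuity: 42 payments of CHF 32,655.00 at the end of each six-month period.
Periodic rate r = 0.0315/2 per half-year; n is counted in half-years.
PV = PMT × [(1 − (1+r)^−n)/r] = 32,655 × [1 − (1+r)^−42] / r = CHF 997,804.08

CHF 997,804.08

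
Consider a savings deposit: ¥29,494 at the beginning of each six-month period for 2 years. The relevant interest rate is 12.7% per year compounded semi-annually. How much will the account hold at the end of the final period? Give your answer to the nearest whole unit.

¥137,932

This is an annuity due: 4 deposits of ¥29,494 at the beginning of each six-month period.
Periodic rate r = 0.127/2 per half-year; n is counted in half-years.
FV = PMT × [((1+r)^n − 1)/r] × (1+r) = 29,494 × [(1+r)^4 − 1] / r × (1+r) = ¥137,932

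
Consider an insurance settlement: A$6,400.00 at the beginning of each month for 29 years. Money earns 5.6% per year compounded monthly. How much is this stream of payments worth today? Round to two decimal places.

This is an annuity due: 348 payments of A$6,400.00 at the beginning of each month.
Periodic rate r = 0.056/12 per month; n is counted in months.
PV = PMT × [(1 − (1+r)^−n)/r] × (1+r) = 6,400 × [1 − (1+r)^−348] / r × (1+r) = A$1,105,218.73

A$1,105,218.73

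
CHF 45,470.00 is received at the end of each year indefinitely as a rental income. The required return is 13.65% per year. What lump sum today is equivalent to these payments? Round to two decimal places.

Periodic rate r = 0.1365 per year.
Level perpetuity: PV = PMT / r = 45,470 / (0.1365) = CHF 333,113.55.

CHF 333,113.55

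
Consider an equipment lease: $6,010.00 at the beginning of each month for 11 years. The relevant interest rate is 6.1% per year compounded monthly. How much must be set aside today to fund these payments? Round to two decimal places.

$579,813.57

This is an annuity due: 132 payments of $6,010.00 at the beginning of each month.
Periodic rate r = 0.061/12 per month; n is counted in months.
PV = PMT × [(1 − (1+r)^−n)/r] × (1+r) = 6,010 × [1 − (1+r)^−132] / r × (1+r) = $579,813.57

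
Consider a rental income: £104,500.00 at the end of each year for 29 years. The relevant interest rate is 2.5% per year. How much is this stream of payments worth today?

£2,137,395.97

This is an ordinary annuity: 29 payments of £104,500.00 at the end of each year.
Periodic rate r = 0.025 per year.
PV = PMT × [(1 − (1+r)^−n)/r] = 104,500 × [1 − (1+r)^−29] / r = £2,137,395.97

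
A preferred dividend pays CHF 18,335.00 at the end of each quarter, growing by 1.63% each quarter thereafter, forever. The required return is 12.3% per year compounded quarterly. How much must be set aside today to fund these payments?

CHF 1,268,858.13

Periodic rate r = 0.123/4 per quarter.
Growing perpetuity (Gordon): PV = PMT₁ / (r − g) = 18,335 / (r − 0.0163) = CHF 1,268,858.13.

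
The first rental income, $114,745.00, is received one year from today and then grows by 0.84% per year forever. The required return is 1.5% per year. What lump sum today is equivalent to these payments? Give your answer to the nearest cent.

Periodic rate r = 0.015 per year.
Growing perpetuity (Gordon): PV = PMT₁ / (r − g) = 114,745 / (r − 0.0084) = $17,385,606.06.

$17,385,606.06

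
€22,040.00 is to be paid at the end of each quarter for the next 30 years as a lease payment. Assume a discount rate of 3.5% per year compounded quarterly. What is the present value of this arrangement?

€1,633,379.07

This is an ordinary annuity: 120 payments of €22,040.00 at the end of each quarter.
Periodic rate r = 0.035/4 per quarter; n is counted in quarters.
PV = PMT × [(1 − (1+r)^−n)/r] = 22,040 × [1 − (1+r)^−120] / r = €1,633,379.07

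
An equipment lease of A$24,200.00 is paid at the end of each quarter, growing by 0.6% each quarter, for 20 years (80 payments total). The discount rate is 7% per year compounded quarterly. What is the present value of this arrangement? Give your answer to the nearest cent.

A$1,256,725.18

Periodic rate r = 0.07/4 per quarter; n is counted in quarters.
Growing ordinary annuity: PV = PMT₁ × [1 − ((1+g)/(1+r))^n] / (r − g) = 24,200 × [1 − ((1+0.006)/(1+r))^80] / (r − 0.006) = A$1,256,725.18.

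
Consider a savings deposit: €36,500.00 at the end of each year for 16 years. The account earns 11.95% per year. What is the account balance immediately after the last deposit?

This is an ordinary annuity: 16 deposits of €36,500.00 at the end of each year.
Periodic rate r = 0.1195 per year.
FV = PMT × [((1+r)^n − 1)/r] = 36,500 × [(1+r)^16 − 1] / r = €1,553,693.95

€1,553,693.95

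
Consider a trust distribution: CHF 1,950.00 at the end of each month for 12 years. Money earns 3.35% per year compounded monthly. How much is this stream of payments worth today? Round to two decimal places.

This is an ordinary annuity: 144 payments of CHF 1,950.00 at the end of each month.
Periodic rate r = 0.0335/12 per month; n is counted in months.
PV = PMT × [(1 − (1+r)^−n)/r] = 1,950 × [1 − (1+r)^−144] / r = CHF 230,957.63

CHF 230,957.63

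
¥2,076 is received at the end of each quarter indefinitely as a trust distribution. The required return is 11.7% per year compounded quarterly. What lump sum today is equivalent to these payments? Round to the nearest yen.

¥70,974

Periodic rate r = 0.117/4 per quarter.
Level perpetuity: PV = PMT / r = 2,076 / (0.117/4) = ¥70,974.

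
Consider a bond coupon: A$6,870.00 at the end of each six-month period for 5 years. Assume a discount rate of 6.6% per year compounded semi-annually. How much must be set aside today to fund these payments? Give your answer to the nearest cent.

A$57,715.40

This is an ordinary annuity: 10 payments of A$6,870.00 at the end of each six-month period.
Periodic rate r = 0.066/2 per half-year; n is counted in half-years.
PV = PMT × [(1 − (1+r)^−n)/r] = 6,870 × [1 − (1+r)^−10] / r = A$57,715.40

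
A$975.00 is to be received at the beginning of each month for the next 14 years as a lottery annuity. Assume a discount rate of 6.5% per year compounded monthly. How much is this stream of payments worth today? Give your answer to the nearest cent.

A$107,949.07

This is an annuity due: 168 payments of A$975.00 at the beginning of each month.
Periodic rate r = 0.065/12 per month; n is counted in months.
PV = PMT × [(1 − (1+r)^−n)/r] × (1+r) = 975 × [1 − (1+r)^−168] / r × (1+r) = A$107,949.07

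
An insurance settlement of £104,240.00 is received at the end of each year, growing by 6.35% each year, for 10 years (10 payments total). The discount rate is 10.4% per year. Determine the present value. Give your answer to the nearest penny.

Periodic rate r = 0.104 per year.
Growing ordinary annuity: PV = PMT₁ × [1 − ((1+g)/(1+r))^n] / (r − g) = 104,240 × [1 − ((1+0.0635)/(1+r))^10] / (r − 0.0635) = £802,643.54.

£802,643.54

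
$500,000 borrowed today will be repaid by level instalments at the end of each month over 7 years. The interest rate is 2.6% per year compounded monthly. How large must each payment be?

Level ordinary annuity; solve PV = PMT × [(1 − (1+r)^−n)/r] for PMT.
Periodic rate r = 0.026/12 per month; n is counted in months.
With n = 84: PMT = 500,000 / ([(1 − (1+r)^−n)/r]) = $6,516.90

$6,516.90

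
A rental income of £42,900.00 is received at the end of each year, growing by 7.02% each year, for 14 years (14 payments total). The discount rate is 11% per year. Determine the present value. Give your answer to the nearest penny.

Periodic rate r = 0.11 per year.
Growing ordinary annuity: PV = PMT₁ × [1 − ((1+g)/(1+r))^n] / (r − g) = 42,900 × [1 − ((1+0.0702)/(1+r))^14] / (r − 0.0702) = £431,399.51.

£431,399.51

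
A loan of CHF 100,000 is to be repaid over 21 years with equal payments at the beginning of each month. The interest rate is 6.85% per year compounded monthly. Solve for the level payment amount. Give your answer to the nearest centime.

CHF 745.12

Level annuity due; solve PV = PMT × [(1 − (1+r)^−n)/r] × (1+r) for PMT.
Periodic rate r = 0.0685/12 per month; n is counted in months.
With n = 252: PMT = 100,000 / ([(1 − (1+r)^−n)/r] × (1+r)) = CHF 745.12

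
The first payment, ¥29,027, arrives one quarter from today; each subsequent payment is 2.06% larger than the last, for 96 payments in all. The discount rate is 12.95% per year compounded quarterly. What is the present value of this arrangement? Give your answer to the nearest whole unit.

¥1,645,584

Periodic rate r = 0.1295/4 per quarter; n is counted in quarters.
Growing ordinary annuity: PV = PMT₁ × [1 − ((1+g)/(1+r))^n] / (r − g) = 29,027 × [1 − ((1+0.0206)/(1+r))^96] / (r − 0.0206) = ¥1,645,584.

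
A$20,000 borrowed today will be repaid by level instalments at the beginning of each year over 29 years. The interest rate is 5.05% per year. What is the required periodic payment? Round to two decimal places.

A$1,264.42

Level annuity due; solve PV = PMT × [(1 − (1+r)^−n)/r] × (1+r) for PMT.
Periodic rate r = 0.0505 per year.
With n = 29: PMT = 20,000 / ([(1 − (1+r)^−n)/r] × (1+r)) = A$1,264.42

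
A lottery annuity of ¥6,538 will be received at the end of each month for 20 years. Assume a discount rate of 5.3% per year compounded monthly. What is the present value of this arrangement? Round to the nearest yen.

This is an ordinary annuity: 240 payments of ¥6,538 at the end of each month.
Periodic rate r = 0.053/12 per month; n is counted in months.
PV = PMT × [(1 − (1+r)^−n)/r] = 6,538 × [1 − (1+r)^−240] / r = ¥966,244

¥966,244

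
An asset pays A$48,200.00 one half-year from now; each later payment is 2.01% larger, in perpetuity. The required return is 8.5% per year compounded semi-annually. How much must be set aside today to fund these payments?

Periodic rate r = 0.085/2 per half-year.
Growing perpetuity (Gordon): PV = PMT₁ / (r − g) = 48,200 / (r − 0.0201) = A$2,151,785.71.

A$2,151,785.71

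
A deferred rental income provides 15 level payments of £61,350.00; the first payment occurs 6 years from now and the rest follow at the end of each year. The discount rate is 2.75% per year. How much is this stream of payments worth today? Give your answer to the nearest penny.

£651,210.02

Ordinary annuity of 15 payments, first payment at period 6.
Periodic rate r = 0.0275 per year.
The ordinary-annuity PV formula values the stream one period before the first payment (period 5); discount that back 5 periods:
PV₀ = 61,350 × [1 − (1+r)^−15] / r × (1+r)^−5 = £651,210.02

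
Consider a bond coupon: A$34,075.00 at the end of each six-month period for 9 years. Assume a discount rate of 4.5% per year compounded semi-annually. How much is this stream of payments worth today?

This is an ordinary annuity: 18 payments of A$34,075.00 at the end of each six-month period.
Periodic rate r = 0.045/2 per half-year; n is counted in half-years.
PV = PMT × [(1 − (1+r)^−n)/r] = 34,075 × [1 − (1+r)^−18] / r = A$499,800.55

A$499,800.55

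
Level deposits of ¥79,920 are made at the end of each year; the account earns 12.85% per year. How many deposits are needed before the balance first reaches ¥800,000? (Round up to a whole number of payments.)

7 payments

Periodic rate r = 0.1285 per year.
Ordinary annuity FV: 800,000 = 79,920 × [((1+r)^n − 1)/r].
(1+r)^n = 1 + 800,000 × r / 79,920, so n = ln(1 + 800,000·r/79,920) / ln(1+r) = 6.84.
Round up to a whole number of payments: n = 7.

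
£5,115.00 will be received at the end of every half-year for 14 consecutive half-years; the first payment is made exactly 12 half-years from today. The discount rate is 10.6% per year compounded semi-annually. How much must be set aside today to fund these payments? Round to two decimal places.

£28,146.14

Ordinary annuity of 14 payments, first payment at period 12.
Periodic rate r = 0.106/2 per half-year; n is counted in half-years.
The ordinary-annuity PV formula values the stream one period before the first payment (period 11); discount that back 11 periods:
PV₀ = 5,115 × [1 − (1+r)^−14] / r × (1+r)^−11 = £28,146.14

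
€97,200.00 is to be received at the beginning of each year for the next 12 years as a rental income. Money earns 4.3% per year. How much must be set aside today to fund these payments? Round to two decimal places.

€935,105.69

This is an annuity due: 12 payments of €97,200.00 at the beginning of each year.
Periodic rate r = 0.043 per year.
PV = PMT × [(1 − (1+r)^−n)/r] × (1+r) = 97,200 × [1 − (1+r)^−12] / r × (1+r) = €935,105.69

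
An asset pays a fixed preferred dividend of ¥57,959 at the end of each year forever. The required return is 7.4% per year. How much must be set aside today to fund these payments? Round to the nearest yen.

Periodic rate r = 0.074 per year.
Level perpetuity: PV = PMT / r = 57,959 / (0.074) = ¥783,230.

¥783,230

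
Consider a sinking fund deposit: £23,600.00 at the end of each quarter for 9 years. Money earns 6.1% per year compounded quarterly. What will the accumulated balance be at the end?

This is an ordinary annuity: 36 deposits of £23,600.00 at the end of each quarter.
Periodic rate r = 0.061/4 per quarter; n is counted in quarters.
FV = PMT × [((1+r)^n − 1)/r] = 23,600 × [(1+r)^36 − 1] / r = £1,120,976.75

£1,120,976.75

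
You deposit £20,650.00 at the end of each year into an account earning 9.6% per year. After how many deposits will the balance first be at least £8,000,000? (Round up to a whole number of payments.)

40 payments

Periodic rate r = 0.096 per year.
Ordinary annuity FV: 8,000,000 = 20,650 × [((1+r)^n − 1)/r].
(1+r)^n = 1 + 8,000,000 × r / 20,650, so n = ln(1 + 8,000,000·r/20,650) / ln(1+r) = 39.74.
Round up to a whole number of payments: n = 40.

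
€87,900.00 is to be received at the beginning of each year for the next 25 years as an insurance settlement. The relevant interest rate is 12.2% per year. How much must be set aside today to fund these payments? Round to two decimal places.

€762,913.90

This is an annuity due: 25 payments of €87,900.00 at the beginning of each year.
Periodic rate r = 0.122 per year.
PV = PMT × [(1 − (1+r)^−n)/r] × (1+r) = 87,900 × [1 − (1+r)^−25] / r × (1+r) = €762,913.90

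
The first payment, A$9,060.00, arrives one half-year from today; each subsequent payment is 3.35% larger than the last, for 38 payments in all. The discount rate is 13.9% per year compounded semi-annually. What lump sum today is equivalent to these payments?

Periodic rate r = 0.139/2 per half-year; n is counted in half-years.
Growing ordinary annuity: PV = PMT₁ × [1 − ((1+g)/(1+r))^n] / (r − g) = 9,060 × [1 − ((1+0.0335)/(1+r))^38] / (r − 0.0335) = A$183,156.66.

A$183,156.66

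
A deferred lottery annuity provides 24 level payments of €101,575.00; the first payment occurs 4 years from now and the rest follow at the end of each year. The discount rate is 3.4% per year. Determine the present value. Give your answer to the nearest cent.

€1,491,074.65

Ordinary annuity of 24 payments, first payment at period 4.
Periodic rate r = 0.034 per year.
The ordinary-annuity PV formula values the stream one period before the first payment (period 3); discount that back 3 periods:
PV₀ = 101,575 × [1 − (1+r)^−24] / r × (1+r)^−3 = €1,491,074.65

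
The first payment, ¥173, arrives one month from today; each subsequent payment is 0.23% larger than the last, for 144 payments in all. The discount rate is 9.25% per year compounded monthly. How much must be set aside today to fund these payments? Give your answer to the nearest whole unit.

Periodic rate r = 0.0925/12 per month; n is counted in months.
Growing ordinary annuity: PV = PMT₁ × [1 − ((1+g)/(1+r))^n] / (r − g) = 173 × [1 − ((1+0.0023)/(1+r))^144] / (r − 0.0023) = ¥17,250.

¥17,250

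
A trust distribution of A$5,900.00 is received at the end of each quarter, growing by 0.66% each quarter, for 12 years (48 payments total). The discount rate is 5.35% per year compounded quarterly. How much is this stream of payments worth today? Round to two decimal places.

Periodic rate r = 0.0535/4 per quarter; n is counted in quarters.
Growing ordinary annuity: PV = PMT₁ × [1 − ((1+g)/(1+r))^n] / (r − g) = 5,900 × [1 − ((1+0.0066)/(1+r))^48] / (r − 0.0066) = A$239,737.01.

A$239,737.01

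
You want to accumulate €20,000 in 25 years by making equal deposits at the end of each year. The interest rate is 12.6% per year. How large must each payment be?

€136.74

Level ordinary annuity; solve FV = PMT × [((1+r)^n − 1)/r] for PMT.
Periodic rate r = 0.126 per year.
With n = 25: PMT = 20,000 / ([((1+r)^n − 1)/r]) = €136.74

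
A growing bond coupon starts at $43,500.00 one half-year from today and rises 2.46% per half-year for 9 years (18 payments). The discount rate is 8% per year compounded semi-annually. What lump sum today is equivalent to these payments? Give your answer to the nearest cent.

Periodic rate r = 0.08/2 per half-year; n is counted in half-years.
Growing ordinary annuity: PV = PMT₁ × [1 − ((1+g)/(1+r))^n] / (r − g) = 43,500 × [1 − ((1+0.0246)/(1+r))^18] / (r − 0.0246) = $665,207.41.

$665,207.41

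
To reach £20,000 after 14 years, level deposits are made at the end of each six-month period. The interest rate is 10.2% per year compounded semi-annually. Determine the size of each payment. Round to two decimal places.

£337.08

Level ordinary annuity; solve FV = PMT × [((1+r)^n − 1)/r] for PMT.
Periodic rate r = 0.102/2 per half-year; n is counted in half-years.
With n = 28: PMT = 20,000 / ([((1+r)^n − 1)/r]) = £337.08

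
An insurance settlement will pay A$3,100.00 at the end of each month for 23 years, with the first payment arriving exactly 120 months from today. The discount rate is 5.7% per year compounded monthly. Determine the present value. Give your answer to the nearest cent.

A$270,929.38

Ordinary annuity of 276 payments, first payment at period 120.
Periodic rate r = 0.057/12 per month; n is counted in months.
The ordinary-annuity PV formula values the stream one period before the first payment (period 119); discount that back 119 periods:
PV₀ = 3,100 × [1 − (1+r)^−276] / r × (1+r)^−119 = A$270,929.38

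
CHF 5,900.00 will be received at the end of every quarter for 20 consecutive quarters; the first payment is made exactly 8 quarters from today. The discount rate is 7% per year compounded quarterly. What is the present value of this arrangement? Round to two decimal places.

CHF 87,538.80

Ordinary annuity of 20 payments, first payment at period 8.
Periodic rate r = 0.07/4 per quarter; n is counted in quarters.
The ordinary-annuity PV formula values the stream one period before the first payment (period 7); discount that back 7 periods:
PV₀ = 5,900 × [1 − (1+r)^−20] / r × (1+r)^−7 = CHF 87,538.80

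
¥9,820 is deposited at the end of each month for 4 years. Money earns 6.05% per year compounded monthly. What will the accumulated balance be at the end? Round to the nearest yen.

¥531,780

This is an ordinary annuity: 48 deposits of ¥9,820 at the end of each month.
Periodic rate r = 0.0605/12 per month; n is counted in months.
FV = PMT × [((1+r)^n − 1)/r] = 9,820 × [(1+r)^48 − 1] / r = ¥531,780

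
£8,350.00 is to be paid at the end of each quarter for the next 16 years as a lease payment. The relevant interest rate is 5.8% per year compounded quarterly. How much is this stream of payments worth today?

This is an ordinary annuity: 64 payments of £8,350.00 at the end of each quarter.
Periodic rate r = 0.058/4 per quarter; n is counted in quarters.
PV = PMT × [(1 − (1+r)^−n)/r] = 8,350 × [1 − (1+r)^−64] / r = £346,676.54

£346,676.54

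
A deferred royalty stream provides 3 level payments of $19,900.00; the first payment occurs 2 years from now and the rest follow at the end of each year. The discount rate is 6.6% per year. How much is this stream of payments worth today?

$49,350.76

Ordinary annuity of 3 payments, first payment at period 2.
Periodic rate r = 0.066 per year.
The ordinary-annuity PV formula values the stream one period before the first payment (period 1); discount that back 1 periods:
PV₀ = 19,900 × [1 − (1+r)^−3] / r × (1+r)^−1 = $49,350.76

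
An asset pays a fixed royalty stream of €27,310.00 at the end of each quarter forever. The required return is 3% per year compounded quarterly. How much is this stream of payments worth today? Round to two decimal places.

Periodic rate r = 0.03/4 per quarter.
Level perpetuity: PV = PMT / r = 27,310 / (0.03/4) = €3,641,333.33.

€3,641,333.33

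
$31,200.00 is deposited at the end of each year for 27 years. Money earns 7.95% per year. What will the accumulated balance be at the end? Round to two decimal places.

This is an ordinary annuity: 27 deposits of $31,200.00 at the end of each year.
Periodic rate r = 0.0795 per year.
FV = PMT × [((1+r)^n − 1)/r] = 31,200 × [(1+r)^27 − 1] / r = $2,703,532.72

$2,703,532.72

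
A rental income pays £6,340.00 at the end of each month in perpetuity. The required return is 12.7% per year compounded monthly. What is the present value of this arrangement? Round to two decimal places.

Periodic rate r = 0.127/12 per month.
Level perpetuity: PV = PMT / r = 6,340 / (0.127/12) = £599,055.12.

£599,055.12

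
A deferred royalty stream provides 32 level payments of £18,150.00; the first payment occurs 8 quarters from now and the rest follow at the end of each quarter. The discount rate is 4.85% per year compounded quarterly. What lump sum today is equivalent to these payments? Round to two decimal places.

£440,260.36

Ordinary annuity of 32 payments, first payment at period 8.
Periodic rate r = 0.0485/4 per quarter; n is counted in quarters.
The ordinary-annuity PV formula values the stream one period before the first payment (period 7); discount that back 7 periods:
PV₀ = 18,150 × [1 − (1+r)^−32] / r × (1+r)^−7 = £440,260.36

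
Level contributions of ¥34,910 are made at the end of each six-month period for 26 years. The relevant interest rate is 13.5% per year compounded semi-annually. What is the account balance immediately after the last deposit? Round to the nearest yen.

¥14,927,392

This is an ordinary annuity: 52 deposits of ¥34,910 at the end of each six-month period.
Periodic rate r = 0.135/2 per half-year; n is counted in half-years.
FV = PMT × [((1+r)^n − 1)/r] = 34,910 × [(1+r)^52 − 1] / r = ¥14,927,392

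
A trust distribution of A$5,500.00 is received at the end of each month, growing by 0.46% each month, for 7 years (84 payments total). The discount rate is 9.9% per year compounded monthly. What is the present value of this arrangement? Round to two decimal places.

Periodic rate r = 0.099/12 per month; n is counted in months.
Growing ordinary annuity: PV = PMT₁ × [1 − ((1+g)/(1+r))^n] / (r − g) = 5,500 × [1 − ((1+0.0046)/(1+r))^84] / (r − 0.0046) = A$395,718.87.

A$395,718.87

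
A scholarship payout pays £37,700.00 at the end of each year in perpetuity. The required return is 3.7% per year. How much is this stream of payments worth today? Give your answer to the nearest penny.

£1,018,918.92

Periodic rate r = 0.037 per year.
Level perpetuity: PV = PMT / r = 37,700 / (0.037) = £1,018,918.92.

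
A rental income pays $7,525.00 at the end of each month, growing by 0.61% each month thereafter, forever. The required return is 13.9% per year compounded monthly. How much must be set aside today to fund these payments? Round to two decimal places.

Periodic rate r = 0.139/12 per month.
Growing perpetuity (Gordon): PV = PMT₁ / (r − g) = 7,525 / (r − 0.0061) = $1,372,340.43.

$1,372,340.43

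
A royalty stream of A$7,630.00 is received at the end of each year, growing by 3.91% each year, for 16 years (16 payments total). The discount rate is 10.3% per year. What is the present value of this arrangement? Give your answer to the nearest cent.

A$73,450.30

Periodic rate r = 0.103 per year.
Growing ordinary annuity: PV = PMT₁ × [1 − ((1+g)/(1+r))^n] / (r − g) = 7,630 × [1 − ((1+0.0391)/(1+r))^16] / (r − 0.0391) = A$73,450.30.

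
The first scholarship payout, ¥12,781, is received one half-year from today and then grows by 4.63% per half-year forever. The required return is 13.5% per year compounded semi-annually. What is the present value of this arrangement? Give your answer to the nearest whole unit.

Periodic rate r = 0.135/2 per half-year.
Growing perpetuity (Gordon): PV = PMT₁ / (r − g) = 12,781 / (r − 0.0463) = ¥602,877.

¥602,877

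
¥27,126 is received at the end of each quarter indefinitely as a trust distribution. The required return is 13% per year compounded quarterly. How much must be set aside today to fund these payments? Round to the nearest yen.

Periodic rate r = 0.13/4 per quarter.
Level perpetuity: PV = PMT / r = 27,126 / (0.13/4) = ¥834,646.

¥834,646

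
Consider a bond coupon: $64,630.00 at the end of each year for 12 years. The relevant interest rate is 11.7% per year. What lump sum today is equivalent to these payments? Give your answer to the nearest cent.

$405,969.85

This is an ordinary annuity: 12 payments of $64,630.00 at the end of each year.
Periodic rate r = 0.117 per year.
PV = PMT × [(1 − (1+r)^−n)/r] = 64,630 × [1 − (1+r)^−12] / r = $405,969.85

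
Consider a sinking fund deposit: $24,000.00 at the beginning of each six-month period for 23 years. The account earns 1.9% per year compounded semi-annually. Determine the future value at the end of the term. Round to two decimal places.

This is an annuity due: 46 deposits of $24,000.00 at the beginning of each six-month period.
Periodic rate r = 0.019/2 per half-year; n is counted in half-years.
FV = PMT × [((1+r)^n − 1)/r] × (1+r) = 24,000 × [(1+r)^46 − 1] / r × (1+r) = $1,389,580.87

$1,389,580.87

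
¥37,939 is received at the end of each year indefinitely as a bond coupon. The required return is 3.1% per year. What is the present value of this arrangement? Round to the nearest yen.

Periodic rate r = 0.031 per year.
Level perpetuity: PV = PMT / r = 37,939 / (0.031) = ¥1,223,839.

¥1,223,839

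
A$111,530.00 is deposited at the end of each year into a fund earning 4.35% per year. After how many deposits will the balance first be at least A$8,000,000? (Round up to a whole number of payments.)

Periodic rate r = 0.0435 per year.
Ordinary annuity FV: 8,000,000 = 111,530 × [((1+r)^n − 1)/r].
(1+r)^n = 1 + 8,000,000 × r / 111,530, so n = ln(1 + 8,000,000·r/111,530) / ln(1+r) = 33.25.
Round up to a whole number of payments: n = 34.

34 payments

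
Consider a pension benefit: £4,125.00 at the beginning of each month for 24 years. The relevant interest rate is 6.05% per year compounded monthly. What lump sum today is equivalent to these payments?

This is an annuity due: 288 payments of £4,125.00 at the beginning of each month.
Periodic rate r = 0.0605/12 per month; n is counted in months.
PV = PMT × [(1 − (1+r)^−n)/r] × (1+r) = 4,125 × [1 − (1+r)^−288] / r × (1+r) = £629,099.93

£629,099.93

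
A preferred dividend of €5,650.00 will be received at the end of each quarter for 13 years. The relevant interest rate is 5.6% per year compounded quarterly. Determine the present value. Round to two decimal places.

This is an ordinary annuity: 52 payments of €5,650.00 at the end of each quarter.
Periodic rate r = 0.056/4 per quarter; n is counted in quarters.
PV = PMT × [(1 − (1+r)^−n)/r] = 5,650 × [1 − (1+r)^−52] / r = €207,710.98

€207,710.98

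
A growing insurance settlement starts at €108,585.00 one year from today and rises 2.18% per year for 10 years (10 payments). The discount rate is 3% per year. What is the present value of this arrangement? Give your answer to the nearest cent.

€1,017,246.23

Periodic rate r = 0.03 per year.
Growing ordinary annuity: PV = PMT₁ × [1 − ((1+g)/(1+r))^n] / (r − g) = 108,585 × [1 − ((1+0.0218)/(1+r))^10] / (r − 0.0218) = €1,017,246.23.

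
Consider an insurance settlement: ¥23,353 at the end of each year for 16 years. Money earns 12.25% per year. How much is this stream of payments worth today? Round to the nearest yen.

¥160,630

This is an ordinary annuity: 16 payments of ¥23,353 at the end of each year.
Periodic rate r = 0.1225 per year.
PV = PMT × [(1 − (1+r)^−n)/r] = 23,353 × [1 − (1+r)^−16] / r = ¥160,630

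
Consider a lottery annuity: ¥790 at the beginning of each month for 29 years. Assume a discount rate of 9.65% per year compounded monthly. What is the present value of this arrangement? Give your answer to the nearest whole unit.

This is an annuity due: 348 payments of ¥790 at the beginning of each month.
Periodic rate r = 0.0965/12 per month; n is counted in months.
PV = PMT × [(1 − (1+r)^−n)/r] × (1+r) = 790 × [1 − (1+r)^−348] / r × (1+r) = ¥92,930

¥92,930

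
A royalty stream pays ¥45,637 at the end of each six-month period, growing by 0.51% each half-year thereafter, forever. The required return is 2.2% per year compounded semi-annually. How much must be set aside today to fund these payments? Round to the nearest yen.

¥7,735,085

Periodic rate r = 0.022/2 per half-year.
Growing perpetuity (Gordon): PV = PMT₁ / (r − g) = 45,637 / (r − 0.0051) = ¥7,735,085.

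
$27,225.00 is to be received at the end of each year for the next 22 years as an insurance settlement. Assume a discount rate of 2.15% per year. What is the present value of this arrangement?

This is an ordinary annuity: 22 payments of $27,225.00 at the end of each year.
Periodic rate r = 0.0215 per year.
PV = PMT × [(1 − (1+r)^−n)/r] = 27,225 × [1 − (1+r)^−22] / r = $473,257.01

$473,257.01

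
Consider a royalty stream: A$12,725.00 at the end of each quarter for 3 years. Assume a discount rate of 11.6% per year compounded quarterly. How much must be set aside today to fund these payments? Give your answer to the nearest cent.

This is an ordinary annuity: 12 payments of A$12,725.00 at the end of each quarter.
Periodic rate r = 0.116/4 per quarter; n is counted in quarters.
PV = PMT × [(1 − (1+r)^−n)/r] = 12,725 × [1 − (1+r)^−12] / r = A$127,424.16

A$127,424.16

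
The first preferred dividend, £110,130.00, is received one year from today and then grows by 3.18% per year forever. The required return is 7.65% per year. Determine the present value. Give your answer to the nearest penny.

Periodic rate r = 0.0765 per year.
Growing perpetuity (Gordon): PV = PMT₁ / (r − g) = 110,130 / (r − 0.0318) = £2,463,758.39.

£2,463,758.39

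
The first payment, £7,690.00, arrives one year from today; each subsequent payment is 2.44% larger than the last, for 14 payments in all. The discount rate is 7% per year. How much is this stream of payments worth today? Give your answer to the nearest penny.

£76,983.99

Periodic rate r = 0.07 per year.
Growing ordinary annuity: PV = PMT₁ × [1 − ((1+g)/(1+r))^n] / (r − g) = 7,690 × [1 − ((1+0.0244)/(1+r))^14] / (r − 0.0244) = £76,983.99.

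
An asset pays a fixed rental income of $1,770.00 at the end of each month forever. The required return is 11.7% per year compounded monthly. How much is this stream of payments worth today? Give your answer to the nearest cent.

$181,538.46

Periodic rate r = 0.117/12 per month.
Level perpetuity: PV = PMT / r = 1,770 / (0.117/12) = $181,538.46.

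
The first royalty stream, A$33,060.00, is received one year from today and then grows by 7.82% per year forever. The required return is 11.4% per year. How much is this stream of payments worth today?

Periodic rate r = 0.114 per year.
Growing perpetuity (Gordon): PV = PMT₁ / (r − g) = 33,060 / (r − 0.0782) = A$923,463.69.

A$923,463.69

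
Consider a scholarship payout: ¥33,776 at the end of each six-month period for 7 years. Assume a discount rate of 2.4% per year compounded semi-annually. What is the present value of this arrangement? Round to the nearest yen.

This is an ordinary annuity: 14 payments of ¥33,776 at the end of each six-month period.
Periodic rate r = 0.024/2 per half-year; n is counted in half-years.
PV = PMT × [(1 − (1+r)^−n)/r] = 33,776 × [1 − (1+r)^−14] / r = ¥432,897

¥432,897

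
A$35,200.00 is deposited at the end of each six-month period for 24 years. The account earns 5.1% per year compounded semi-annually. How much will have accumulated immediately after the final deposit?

This is an ordinary annuity: 48 deposits of A$35,200.00 at the end of each six-month period.
Periodic rate r = 0.051/2 per half-year; n is counted in half-years.
FV = PMT × [((1+r)^n − 1)/r] = 35,200 × [(1+r)^48 − 1] / r = A$3,242,506.67

A$3,242,506.67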